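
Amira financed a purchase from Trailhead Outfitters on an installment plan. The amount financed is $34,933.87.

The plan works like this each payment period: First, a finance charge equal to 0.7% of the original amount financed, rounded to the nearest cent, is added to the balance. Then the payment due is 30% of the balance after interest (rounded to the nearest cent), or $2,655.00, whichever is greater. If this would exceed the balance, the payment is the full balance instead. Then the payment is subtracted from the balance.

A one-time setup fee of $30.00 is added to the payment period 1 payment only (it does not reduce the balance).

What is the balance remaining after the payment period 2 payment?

# | Opening | Interest | Payment | Fee | End bal
1 | $34,933.87 | $244.54 | $10,553.52 | $30.00 | $24,624.89
2 | $24,624.89 | $244.54 | $7,460.83 | — | $17,408.60

$17,408.60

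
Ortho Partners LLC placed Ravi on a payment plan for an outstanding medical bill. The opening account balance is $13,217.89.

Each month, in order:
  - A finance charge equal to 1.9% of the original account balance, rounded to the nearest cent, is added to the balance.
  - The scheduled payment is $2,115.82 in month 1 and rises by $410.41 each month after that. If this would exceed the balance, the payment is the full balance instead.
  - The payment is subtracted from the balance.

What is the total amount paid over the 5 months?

$14,473.59

Month 1: $13,217.89 +$251.14 interest = $13,469.03; pay $2,115.82 → $11,353.21
Month 2: $11,353.21 +$251.14 interest = $11,604.35; pay $2,526.23 → $9,078.12
Month 3: $9,078.12 +$251.14 interest = $9,329.26; pay $2,936.64 → $6,392.62
Month 4: $6,392.62 +$251.14 interest = $6,643.76; pay $3,347.05 → $3,296.71
Month 5: $3,296.71 +$251.14 interest = $3,547.85; pay $3,547.85 → $0.00
Total paid: $14,473.59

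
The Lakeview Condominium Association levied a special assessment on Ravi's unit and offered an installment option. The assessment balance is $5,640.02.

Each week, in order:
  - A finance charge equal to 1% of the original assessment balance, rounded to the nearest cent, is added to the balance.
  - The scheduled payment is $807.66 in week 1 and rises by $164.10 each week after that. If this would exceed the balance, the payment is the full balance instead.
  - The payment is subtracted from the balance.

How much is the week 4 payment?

$1,299.96

# | Opening | Interest | Payment | End bal
1 | $5,640.02 | $56.40 | $807.66 | $4,888.76
2 | $4,888.76 | $56.40 | $971.76 | $3,973.40
3 | $3,973.40 | $56.40 | $1,135.86 | $2,893.94
4 | $2,893.94 | $56.40 | $1,299.96 | $1,650.38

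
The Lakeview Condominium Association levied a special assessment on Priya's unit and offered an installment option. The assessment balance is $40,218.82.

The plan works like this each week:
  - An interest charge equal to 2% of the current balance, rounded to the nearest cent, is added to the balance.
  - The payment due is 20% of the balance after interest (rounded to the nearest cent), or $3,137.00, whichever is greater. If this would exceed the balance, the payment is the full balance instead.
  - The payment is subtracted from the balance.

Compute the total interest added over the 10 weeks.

# | Opening | Interest | Payment | End bal
1 | $40,218.82 | $804.38 | $8,204.64 | $32,818.56
2 | $32,818.56 | $656.37 | $6,694.99 | $26,779.94
3 | $26,779.94 | $535.60 | $5,463.11 | $21,852.43
4 | $21,852.43 | $437.05 | $4,457.90 | $17,831.58
5 | $17,831.58 | $356.63 | $3,637.64 | $14,550.57
6 | $14,550.57 | $291.01 | $3,137.00 | $11,704.58
7 | $11,704.58 | $234.09 | $3,137.00 | $8,801.67
8 | $8,801.67 | $176.03 | $3,137.00 | $5,840.70
9 | $5,840.70 | $116.81 | $3,137.00 | $2,820.51
10 | $2,820.51 | $56.41 | $2,876.92 | $0.00
Total interest: $804.38 + $656.37 + $535.60 + $437.05 + $356.63 + $291.01 + $234.09 + $176.03 + $116.81 + $56.41 = $3,664.38

$3,664.38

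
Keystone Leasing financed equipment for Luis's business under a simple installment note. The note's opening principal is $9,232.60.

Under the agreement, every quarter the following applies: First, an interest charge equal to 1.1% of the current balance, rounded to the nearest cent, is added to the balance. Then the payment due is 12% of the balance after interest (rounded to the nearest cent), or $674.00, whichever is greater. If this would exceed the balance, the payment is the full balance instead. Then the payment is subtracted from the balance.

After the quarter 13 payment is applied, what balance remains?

Quarter 1: opening $9,232.60; interest $101.56 → $9,334.16; payment $1,120.10; balance $8,214.06
Quarter 2: opening $8,214.06; interest $90.35 → $8,304.41; payment $996.53; balance $7,307.88
Quarter 3: opening $7,307.88; interest $80.39 → $7,388.27; payment $886.59; balance $6,501.68
Quarter 4: opening $6,501.68; interest $71.52 → $6,573.20; payment $788.78; balance $5,784.42
Quarter 5: opening $5,784.42; interest $63.63 → $5,848.05; payment $701.77; balance $5,146.28
Quarter 6: opening $5,146.28; interest $56.61 → $5,202.89; payment $674.00; balance $4,528.89
Quarter 7: opening $4,528.89; interest $49.82 → $4,578.71; payment $674.00; balance $3,904.71
Quarter 8: opening $3,904.71; interest $42.95 → $3,947.66; payment $674.00; balance $3,273.66
Quarter 9: opening $3,273.66; interest $36.01 → $3,309.67; payment $674.00; balance $2,635.67
Quarter 10: opening $2,635.67; interest $28.99 → $2,664.66; payment $674.00; balance $1,990.66
Quarter 11: opening $1,990.66; interest $21.90 → $2,012.56; payment $674.00; balance $1,338.56
Quarter 12: opening $1,338.56; interest $14.72 → $1,353.28; payment $674.00; balance $679.28
Quarter 13: opening $679.28; interest $7.47 → $686.75; payment $674.00; balance $12.75

$12.75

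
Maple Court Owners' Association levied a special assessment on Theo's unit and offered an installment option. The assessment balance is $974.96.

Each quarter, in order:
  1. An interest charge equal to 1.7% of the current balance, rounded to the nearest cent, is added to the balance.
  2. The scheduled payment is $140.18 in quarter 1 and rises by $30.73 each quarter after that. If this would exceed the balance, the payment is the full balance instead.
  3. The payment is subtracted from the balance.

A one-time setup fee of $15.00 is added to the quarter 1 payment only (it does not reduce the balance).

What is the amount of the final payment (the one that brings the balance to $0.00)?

Quarter 1: $974.96 +$16.57 interest = $991.53; pay $140.18 (+ $15.00 fee) → $851.35
Quarter 2: $851.35 +$14.47 interest = $865.82; pay $170.91 → $694.91
Quarter 3: $694.91 +$11.81 interest = $706.72; pay $201.64 → $505.08
Quarter 4: $505.08 +$8.59 interest = $513.67; pay $232.37 → $281.30
Quarter 5: $281.30 +$4.78 interest = $286.08; pay $263.10 → $22.98
Quarter 6: $22.98 +$0.39 interest = $23.37; pay $23.37 → $0.00

$23.37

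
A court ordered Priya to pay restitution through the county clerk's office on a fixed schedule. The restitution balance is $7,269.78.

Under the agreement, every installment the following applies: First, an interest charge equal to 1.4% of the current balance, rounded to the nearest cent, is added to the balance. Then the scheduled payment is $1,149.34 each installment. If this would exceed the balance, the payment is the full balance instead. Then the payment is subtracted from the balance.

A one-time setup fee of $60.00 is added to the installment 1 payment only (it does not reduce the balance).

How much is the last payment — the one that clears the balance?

$770.91

Installment 1: opening $7,269.78; interest $101.78 → $7,371.56; payment $1,149.34 (+ $60.00 fee); balance $6,222.22
Installment 2: opening $6,222.22; interest $87.11 → $6,309.33; payment $1,149.34; balance $5,159.99
Installment 3: opening $5,159.99; interest $72.24 → $5,232.23; payment $1,149.34; balance $4,082.89
Installment 4: opening $4,082.89; interest $57.16 → $4,140.05; payment $1,149.34; balance $2,990.71
Installment 5: opening $2,990.71; interest $41.87 → $3,032.58; payment $1,149.34; balance $1,883.24
Installment 6: opening $1,883.24; interest $26.37 → $1,909.61; payment $1,149.34; balance $760.27
Installment 7: opening $760.27; interest $10.64 → $770.91; payment $770.91; balance $0.00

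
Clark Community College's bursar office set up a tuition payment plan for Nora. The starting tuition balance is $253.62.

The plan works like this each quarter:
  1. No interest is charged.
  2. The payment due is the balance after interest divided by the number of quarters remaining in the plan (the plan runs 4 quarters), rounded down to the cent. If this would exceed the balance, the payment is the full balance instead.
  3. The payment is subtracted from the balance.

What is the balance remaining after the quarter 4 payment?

Quarter 1: opening $253.62; payment $63.40; balance $190.22
Quarter 2: opening $190.22; payment $63.40; balance $126.82
Quarter 3: opening $126.82; payment $63.41; balance $63.41
Quarter 4: opening $63.41; payment $63.41; balance $0.00

$0.00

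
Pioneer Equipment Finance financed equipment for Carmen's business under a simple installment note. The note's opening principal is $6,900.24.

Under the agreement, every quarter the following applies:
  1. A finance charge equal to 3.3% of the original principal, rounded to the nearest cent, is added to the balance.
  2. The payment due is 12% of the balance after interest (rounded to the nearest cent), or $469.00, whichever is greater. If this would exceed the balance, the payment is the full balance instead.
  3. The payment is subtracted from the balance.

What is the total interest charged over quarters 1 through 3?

$683.13

# | Opening | Interest | Payment | End bal
1 | $6,900.24 | $227.71 | $855.35 | $6,272.60
2 | $6,272.60 | $227.71 | $780.04 | $5,720.27
3 | $5,720.27 | $227.71 | $713.76 | $5,234.22
Total interest: $227.71 + $227.71 + $227.71 = $683.13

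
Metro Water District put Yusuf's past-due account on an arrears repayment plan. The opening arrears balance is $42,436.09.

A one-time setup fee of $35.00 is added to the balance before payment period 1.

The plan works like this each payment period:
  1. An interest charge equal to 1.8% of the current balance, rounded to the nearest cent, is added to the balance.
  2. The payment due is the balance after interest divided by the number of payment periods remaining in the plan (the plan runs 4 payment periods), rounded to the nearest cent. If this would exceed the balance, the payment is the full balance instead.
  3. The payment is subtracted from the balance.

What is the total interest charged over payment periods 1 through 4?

$1,945.91

Payment period 1: opening $42,471.09; interest $764.48 → $43,235.57; payment $10,808.89; balance $32,426.68
Payment period 2: opening $32,426.68; interest $583.68 → $33,010.36; payment $11,003.45; balance $22,006.91
Payment period 3: opening $22,006.91; interest $396.12 → $22,403.03; payment $11,201.52; balance $11,201.51
Payment period 4: opening $11,201.51; interest $201.63 → $11,403.14; payment $11,403.14; balance $0.00
Total interest: $764.48 + $583.68 + $396.12 + $201.63 = $1,945.91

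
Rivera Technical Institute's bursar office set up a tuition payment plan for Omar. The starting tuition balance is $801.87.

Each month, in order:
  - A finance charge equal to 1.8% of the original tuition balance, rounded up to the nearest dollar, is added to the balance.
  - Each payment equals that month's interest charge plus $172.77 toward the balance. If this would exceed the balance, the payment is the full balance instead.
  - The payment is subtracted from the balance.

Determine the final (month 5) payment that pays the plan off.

Month 1: opening $801.87; interest $15.00 → $816.87; payment $187.77; balance $629.10
Month 2: opening $629.10; interest $15.00 → $644.10; payment $187.77; balance $456.33
Month 3: opening $456.33; interest $15.00 → $471.33; payment $187.77; balance $283.56
Month 4: opening $283.56; interest $15.00 → $298.56; payment $187.77; balance $110.79
Month 5: opening $110.79; interest $15.00 → $125.79; payment $125.79; balance $0.00

$125.79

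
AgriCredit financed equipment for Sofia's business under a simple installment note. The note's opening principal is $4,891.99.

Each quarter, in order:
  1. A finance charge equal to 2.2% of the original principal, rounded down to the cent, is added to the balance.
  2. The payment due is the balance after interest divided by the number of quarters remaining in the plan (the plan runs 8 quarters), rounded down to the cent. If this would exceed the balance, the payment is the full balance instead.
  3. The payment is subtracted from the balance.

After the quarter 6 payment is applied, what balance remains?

$1,485.14

Quarter 1: $4,891.99 +$107.62 interest = $4,999.61; pay $624.95 → $4,374.66
Quarter 2: $4,374.66 +$107.62 interest = $4,482.28; pay $640.32 → $3,841.96
Quarter 3: $3,841.96 +$107.62 interest = $3,949.58; pay $658.26 → $3,291.32
Quarter 4: $3,291.32 +$107.62 interest = $3,398.94; pay $679.78 → $2,719.16
Quarter 5: $2,719.16 +$107.62 interest = $2,826.78; pay $706.69 → $2,120.09
Quarter 6: $2,120.09 +$107.62 interest = $2,227.71; pay $742.57 → $1,485.14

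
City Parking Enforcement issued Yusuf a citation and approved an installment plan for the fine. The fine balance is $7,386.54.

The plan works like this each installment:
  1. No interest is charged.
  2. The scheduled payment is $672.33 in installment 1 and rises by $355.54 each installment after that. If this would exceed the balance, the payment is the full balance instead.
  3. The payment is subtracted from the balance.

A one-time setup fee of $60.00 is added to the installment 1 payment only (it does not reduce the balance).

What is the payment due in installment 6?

$469.49

Installment 1: $7,386.54 − $672.33 (+ $60.00 fee) → $6,714.21
Installment 2: $6,714.21 − $1,027.87 → $5,686.34
Installment 3: $5,686.34 − $1,383.41 → $4,302.93
Installment 4: $4,302.93 − $1,738.95 → $2,563.98
Installment 5: $2,563.98 − $2,094.49 → $469.49
Installment 6: $469.49 − $469.49 → $0.00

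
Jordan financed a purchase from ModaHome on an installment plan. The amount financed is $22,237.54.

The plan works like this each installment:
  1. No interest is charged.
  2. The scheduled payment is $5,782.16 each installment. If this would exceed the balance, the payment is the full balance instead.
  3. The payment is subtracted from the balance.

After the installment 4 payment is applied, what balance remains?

$0.00

Installment 1: $22,237.54 − $5,782.16 → $16,455.38
Installment 2: $16,455.38 − $5,782.16 → $10,673.22
Installment 3: $10,673.22 − $5,782.16 → $4,891.06
Installment 4: $4,891.06 − $4,891.06 → $0.00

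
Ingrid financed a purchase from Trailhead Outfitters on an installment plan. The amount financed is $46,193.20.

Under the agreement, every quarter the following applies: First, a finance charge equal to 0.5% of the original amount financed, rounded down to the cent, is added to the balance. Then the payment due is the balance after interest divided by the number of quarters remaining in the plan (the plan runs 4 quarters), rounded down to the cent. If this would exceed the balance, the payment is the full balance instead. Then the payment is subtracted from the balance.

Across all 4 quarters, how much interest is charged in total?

$923.84

# | Opening | Interest | Payment | End bal
1 | $46,193.20 | $230.96 | $11,606.04 | $34,818.12
2 | $34,818.12 | $230.96 | $11,683.02 | $23,366.06
3 | $23,366.06 | $230.96 | $11,798.51 | $11,798.51
4 | $11,798.51 | $230.96 | $12,029.47 | $0.00
Total interest: $230.96 + $230.96 + $230.96 + $230.96 = $923.84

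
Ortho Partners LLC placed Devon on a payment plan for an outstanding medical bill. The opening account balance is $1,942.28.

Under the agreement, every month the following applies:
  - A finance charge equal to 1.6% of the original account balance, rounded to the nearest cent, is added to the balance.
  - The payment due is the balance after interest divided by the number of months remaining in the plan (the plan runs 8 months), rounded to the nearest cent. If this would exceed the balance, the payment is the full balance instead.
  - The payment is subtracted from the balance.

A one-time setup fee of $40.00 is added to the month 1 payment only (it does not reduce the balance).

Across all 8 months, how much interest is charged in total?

$248.64

Month 1: $1,942.28 +$31.08 interest = $1,973.36; pay $246.67 (+ $40.00 fee) → $1,726.69
Month 2: $1,726.69 +$31.08 interest = $1,757.77; pay $251.11 → $1,506.66
Month 3: $1,506.66 +$31.08 interest = $1,537.74; pay $256.29 → $1,281.45
Month 4: $1,281.45 +$31.08 interest = $1,312.53; pay $262.51 → $1,050.02
Month 5: $1,050.02 +$31.08 interest = $1,081.10; pay $270.28 → $810.82
Month 6: $810.82 +$31.08 interest = $841.90; pay $280.63 → $561.27
Month 7: $561.27 +$31.08 interest = $592.35; pay $296.18 → $296.17
Month 8: $296.17 +$31.08 interest = $327.25; pay $327.25 → $0.00
Total interest: $31.08 + $31.08 + $31.08 + $31.08 + $31.08 + $31.08 + $31.08 + $31.08 = $248.64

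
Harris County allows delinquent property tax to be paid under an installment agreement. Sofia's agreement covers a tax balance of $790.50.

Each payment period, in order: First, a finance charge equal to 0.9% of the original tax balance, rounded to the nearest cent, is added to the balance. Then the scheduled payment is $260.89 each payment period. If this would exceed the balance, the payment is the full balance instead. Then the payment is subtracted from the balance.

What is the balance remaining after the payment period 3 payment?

# | Opening | Interest | Payment | End bal
1 | $790.50 | $7.11 | $260.89 | $536.72
2 | $536.72 | $7.11 | $260.89 | $282.94
3 | $282.94 | $7.11 | $260.89 | $29.16

$29.16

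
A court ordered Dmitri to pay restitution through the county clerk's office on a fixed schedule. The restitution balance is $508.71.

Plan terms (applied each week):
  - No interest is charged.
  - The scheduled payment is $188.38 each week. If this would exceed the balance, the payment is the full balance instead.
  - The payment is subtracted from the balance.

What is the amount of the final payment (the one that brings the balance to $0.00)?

Week 1: $508.71 − $188.38 → $320.33
Week 2: $320.33 − $188.38 → $131.95
Week 3: $131.95 − $131.95 → $0.00

$131.95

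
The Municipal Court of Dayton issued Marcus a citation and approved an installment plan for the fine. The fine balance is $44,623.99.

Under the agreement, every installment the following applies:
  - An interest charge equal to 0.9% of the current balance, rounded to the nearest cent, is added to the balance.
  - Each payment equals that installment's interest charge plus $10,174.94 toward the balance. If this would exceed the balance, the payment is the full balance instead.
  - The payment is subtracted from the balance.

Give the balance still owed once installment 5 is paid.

$0.00

# | Opening | Interest | Payment | End bal
1 | $44,623.99 | $401.62 | $10,576.56 | $34,449.05
2 | $34,449.05 | $310.04 | $10,484.98 | $24,274.11
3 | $24,274.11 | $218.47 | $10,393.41 | $14,099.17
4 | $14,099.17 | $126.89 | $10,301.83 | $3,924.23
5 | $3,924.23 | $35.32 | $3,959.55 | $0.00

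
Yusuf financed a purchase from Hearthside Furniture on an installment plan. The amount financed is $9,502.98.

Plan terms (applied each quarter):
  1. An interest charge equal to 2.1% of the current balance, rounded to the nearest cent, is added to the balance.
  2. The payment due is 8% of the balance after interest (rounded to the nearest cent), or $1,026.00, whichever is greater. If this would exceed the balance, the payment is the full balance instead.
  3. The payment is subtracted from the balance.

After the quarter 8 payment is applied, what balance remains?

$2,384.58

# | Opening | Interest | Payment | End bal
1 | $9,502.98 | $199.56 | $1,026.00 | $8,676.54
2 | $8,676.54 | $182.21 | $1,026.00 | $7,832.75
3 | $7,832.75 | $164.49 | $1,026.00 | $6,971.24
4 | $6,971.24 | $146.40 | $1,026.00 | $6,091.64
5 | $6,091.64 | $127.92 | $1,026.00 | $5,193.56
6 | $5,193.56 | $109.06 | $1,026.00 | $4,276.62
7 | $4,276.62 | $89.81 | $1,026.00 | $3,340.43
8 | $3,340.43 | $70.15 | $1,026.00 | $2,384.58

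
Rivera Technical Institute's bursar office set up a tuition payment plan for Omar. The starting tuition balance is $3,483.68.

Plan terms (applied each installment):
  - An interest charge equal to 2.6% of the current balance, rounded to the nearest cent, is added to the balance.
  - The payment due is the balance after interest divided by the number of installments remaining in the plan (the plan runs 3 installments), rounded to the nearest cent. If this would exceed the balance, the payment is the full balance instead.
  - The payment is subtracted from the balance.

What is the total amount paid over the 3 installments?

Installment 1: opening $3,483.68; interest $90.58 → $3,574.26; payment $1,191.42; balance $2,382.84
Installment 2: opening $2,382.84; interest $61.95 → $2,444.79; payment $1,222.40; balance $1,222.39
Installment 3: opening $1,222.39; interest $31.78 → $1,254.17; payment $1,254.17; balance $0.00
Total paid: $3,667.99

$3,667.99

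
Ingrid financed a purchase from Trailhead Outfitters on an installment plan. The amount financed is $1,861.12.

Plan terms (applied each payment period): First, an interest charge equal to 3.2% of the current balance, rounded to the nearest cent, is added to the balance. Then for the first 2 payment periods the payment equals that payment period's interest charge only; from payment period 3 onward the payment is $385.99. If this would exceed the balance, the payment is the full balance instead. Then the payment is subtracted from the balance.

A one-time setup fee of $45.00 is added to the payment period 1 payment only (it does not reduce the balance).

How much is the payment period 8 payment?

$124.96

Payment period 1: opening $1,861.12; interest $59.56 → $1,920.68; payment $59.56 (+ $45.00 fee); balance $1,861.12
Payment period 2: opening $1,861.12; interest $59.56 → $1,920.68; payment $59.56; balance $1,861.12
Payment period 3: opening $1,861.12; interest $59.56 → $1,920.68; payment $385.99; balance $1,534.69
Payment period 4: opening $1,534.69; interest $49.11 → $1,583.80; payment $385.99; balance $1,197.81
Payment period 5: opening $1,197.81; interest $38.33 → $1,236.14; payment $385.99; balance $850.15
Payment period 6: opening $850.15; interest $27.20 → $877.35; payment $385.99; balance $491.36
Payment period 7: opening $491.36; interest $15.72 → $507.08; payment $385.99; balance $121.09
Payment period 8: opening $121.09; interest $3.87 → $124.96; payment $124.96; balance $0.00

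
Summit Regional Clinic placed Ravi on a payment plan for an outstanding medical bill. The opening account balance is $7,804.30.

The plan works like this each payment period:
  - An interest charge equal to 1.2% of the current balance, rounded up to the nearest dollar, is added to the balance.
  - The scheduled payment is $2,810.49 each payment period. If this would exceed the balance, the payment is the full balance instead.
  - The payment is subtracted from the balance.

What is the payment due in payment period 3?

$2,368.32

# | Opening | Interest | Payment | End bal
1 | $7,804.30 | $94.00 | $2,810.49 | $5,087.81
2 | $5,087.81 | $62.00 | $2,810.49 | $2,339.32
3 | $2,339.32 | $29.00 | $2,368.32 | $0.00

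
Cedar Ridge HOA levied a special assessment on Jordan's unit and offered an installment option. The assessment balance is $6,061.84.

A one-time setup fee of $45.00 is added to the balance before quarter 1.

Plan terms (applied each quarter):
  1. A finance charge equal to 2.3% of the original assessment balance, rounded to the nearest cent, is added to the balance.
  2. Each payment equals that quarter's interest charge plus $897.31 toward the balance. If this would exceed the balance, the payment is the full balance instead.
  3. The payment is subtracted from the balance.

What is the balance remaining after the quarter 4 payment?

$2,517.60

Quarter 1: $6,106.84 +$139.42 interest = $6,246.26; pay $1,036.73 → $5,209.53
Quarter 2: $5,209.53 +$139.42 interest = $5,348.95; pay $1,036.73 → $4,312.22
Quarter 3: $4,312.22 +$139.42 interest = $4,451.64; pay $1,036.73 → $3,414.91
Quarter 4: $3,414.91 +$139.42 interest = $3,554.33; pay $1,036.73 → $2,517.60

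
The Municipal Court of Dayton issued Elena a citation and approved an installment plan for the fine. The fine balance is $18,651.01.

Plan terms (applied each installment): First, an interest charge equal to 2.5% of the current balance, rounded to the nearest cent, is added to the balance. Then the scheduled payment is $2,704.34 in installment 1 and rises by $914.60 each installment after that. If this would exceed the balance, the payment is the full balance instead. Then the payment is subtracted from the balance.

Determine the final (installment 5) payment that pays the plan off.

$3,872.22

Installment 1: $18,651.01 +$466.28 interest = $19,117.29; pay $2,704.34 → $16,412.95
Installment 2: $16,412.95 +$410.32 interest = $16,823.27; pay $3,618.94 → $13,204.33
Installment 3: $13,204.33 +$330.11 interest = $13,534.44; pay $4,533.54 → $9,000.90
Installment 4: $9,000.90 +$225.02 interest = $9,225.92; pay $5,448.14 → $3,777.78
Installment 5: $3,777.78 +$94.44 interest = $3,872.22; pay $3,872.22 → $0.00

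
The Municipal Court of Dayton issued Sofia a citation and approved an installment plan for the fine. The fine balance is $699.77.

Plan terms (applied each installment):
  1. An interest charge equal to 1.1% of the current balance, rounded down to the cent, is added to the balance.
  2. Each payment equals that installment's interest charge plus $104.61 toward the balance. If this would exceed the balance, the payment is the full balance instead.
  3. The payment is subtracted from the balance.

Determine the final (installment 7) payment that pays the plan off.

$72.90

Installment 1: $699.77 +$7.69 interest = $707.46; pay $112.30 → $595.16
Installment 2: $595.16 +$6.54 interest = $601.70; pay $111.15 → $490.55
Installment 3: $490.55 +$5.39 interest = $495.94; pay $110.00 → $385.94
Installment 4: $385.94 +$4.24 interest = $390.18; pay $108.85 → $281.33
Installment 5: $281.33 +$3.09 interest = $284.42; pay $107.70 → $176.72
Installment 6: $176.72 +$1.94 interest = $178.66; pay $106.55 → $72.11
Installment 7: $72.11 +$0.79 interest = $72.90; pay $72.90 → $0.00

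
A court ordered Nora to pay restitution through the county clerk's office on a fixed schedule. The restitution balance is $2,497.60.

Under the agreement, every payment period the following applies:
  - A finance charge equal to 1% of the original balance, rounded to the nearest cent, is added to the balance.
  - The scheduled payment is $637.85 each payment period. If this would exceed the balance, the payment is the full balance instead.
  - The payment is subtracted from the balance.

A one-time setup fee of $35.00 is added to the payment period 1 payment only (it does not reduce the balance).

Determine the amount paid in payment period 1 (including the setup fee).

# | Opening | Interest | Payment | Fee | End bal
1 | $2,497.60 | $24.98 | $637.85 | $35.00 | $1,884.73

$672.85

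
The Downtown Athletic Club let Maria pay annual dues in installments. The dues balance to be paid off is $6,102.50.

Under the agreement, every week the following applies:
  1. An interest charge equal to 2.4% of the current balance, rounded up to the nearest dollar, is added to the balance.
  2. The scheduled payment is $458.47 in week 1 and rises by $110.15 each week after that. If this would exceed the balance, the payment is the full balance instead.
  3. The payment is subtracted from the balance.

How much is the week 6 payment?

Week 1: $6,102.50 +$147.00 interest = $6,249.50; pay $458.47 → $5,791.03
Week 2: $5,791.03 +$139.00 interest = $5,930.03; pay $568.62 → $5,361.41
Week 3: $5,361.41 +$129.00 interest = $5,490.41; pay $678.77 → $4,811.64
Week 4: $4,811.64 +$116.00 interest = $4,927.64; pay $788.92 → $4,138.72
Week 5: $4,138.72 +$100.00 interest = $4,238.72; pay $899.07 → $3,339.65
Week 6: $3,339.65 +$81.00 interest = $3,420.65; pay $1,009.22 → $2,411.43

$1,009.22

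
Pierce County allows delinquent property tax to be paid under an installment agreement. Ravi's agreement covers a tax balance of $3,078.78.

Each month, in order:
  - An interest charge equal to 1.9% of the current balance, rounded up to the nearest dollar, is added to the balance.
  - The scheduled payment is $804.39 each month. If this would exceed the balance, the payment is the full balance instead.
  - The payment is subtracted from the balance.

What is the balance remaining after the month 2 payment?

Month 1: opening $3,078.78; interest $59.00 → $3,137.78; payment $804.39; balance $2,333.39
Month 2: opening $2,333.39; interest $45.00 → $2,378.39; payment $804.39; balance $1,574.00

$1,574.00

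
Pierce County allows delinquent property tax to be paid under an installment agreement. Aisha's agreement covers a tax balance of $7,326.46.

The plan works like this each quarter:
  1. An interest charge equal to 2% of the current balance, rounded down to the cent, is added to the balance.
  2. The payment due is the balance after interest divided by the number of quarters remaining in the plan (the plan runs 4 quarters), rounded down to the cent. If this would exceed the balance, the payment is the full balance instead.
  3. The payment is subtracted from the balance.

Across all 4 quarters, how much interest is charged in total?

$373.70

Quarter 1: opening $7,326.46; interest $146.52 → $7,472.98; payment $1,868.24; balance $5,604.74
Quarter 2: opening $5,604.74; interest $112.09 → $5,716.83; payment $1,905.61; balance $3,811.22
Quarter 3: opening $3,811.22; interest $76.22 → $3,887.44; payment $1,943.72; balance $1,943.72
Quarter 4: opening $1,943.72; interest $38.87 → $1,982.59; payment $1,982.59; balance $0.00
Total interest: $146.52 + $112.09 + $76.22 + $38.87 = $373.70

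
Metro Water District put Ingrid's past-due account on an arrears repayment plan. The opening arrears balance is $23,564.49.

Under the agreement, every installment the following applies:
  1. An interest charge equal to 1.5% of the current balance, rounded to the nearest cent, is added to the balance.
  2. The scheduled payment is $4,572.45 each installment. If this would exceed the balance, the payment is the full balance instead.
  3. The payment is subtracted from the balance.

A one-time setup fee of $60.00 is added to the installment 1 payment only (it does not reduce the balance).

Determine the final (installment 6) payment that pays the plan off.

# | Opening | Interest | Payment | Fee | End bal
1 | $23,564.49 | $353.47 | $4,572.45 | $60.00 | $19,345.51
2 | $19,345.51 | $290.18 | $4,572.45 | — | $15,063.24
3 | $15,063.24 | $225.95 | $4,572.45 | — | $10,716.74
4 | $10,716.74 | $160.75 | $4,572.45 | — | $6,305.04
5 | $6,305.04 | $94.58 | $4,572.45 | — | $1,827.17
6 | $1,827.17 | $27.41 | $1,854.58 | — | $0.00

$1,854.58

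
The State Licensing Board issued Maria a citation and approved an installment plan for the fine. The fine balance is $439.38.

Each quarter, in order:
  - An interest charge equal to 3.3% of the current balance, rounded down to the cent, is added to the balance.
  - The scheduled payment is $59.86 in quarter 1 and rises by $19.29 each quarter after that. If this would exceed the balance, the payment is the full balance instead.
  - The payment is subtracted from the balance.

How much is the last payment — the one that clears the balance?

$134.72

Quarter 1: opening $439.38; interest $14.49 → $453.87; payment $59.86; balance $394.01
Quarter 2: opening $394.01; interest $13.00 → $407.01; payment $79.15; balance $327.86
Quarter 3: opening $327.86; interest $10.81 → $338.67; payment $98.44; balance $240.23
Quarter 4: opening $240.23; interest $7.92 → $248.15; payment $117.73; balance $130.42
Quarter 5: opening $130.42; interest $4.30 → $134.72; payment $134.72; balance $0.00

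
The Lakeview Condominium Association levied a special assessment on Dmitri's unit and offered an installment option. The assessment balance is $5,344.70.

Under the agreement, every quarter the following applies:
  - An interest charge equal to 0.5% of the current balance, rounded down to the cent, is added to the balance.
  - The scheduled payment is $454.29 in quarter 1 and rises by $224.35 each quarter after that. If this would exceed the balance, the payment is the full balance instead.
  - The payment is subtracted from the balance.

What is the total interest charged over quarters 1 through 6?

$105.51

Quarter 1: opening $5,344.70; interest $26.72 → $5,371.42; payment $454.29; balance $4,917.13
Quarter 2: opening $4,917.13; interest $24.58 → $4,941.71; payment $678.64; balance $4,263.07
Quarter 3: opening $4,263.07; interest $21.31 → $4,284.38; payment $902.99; balance $3,381.39
Quarter 4: opening $3,381.39; interest $16.90 → $3,398.29; payment $1,127.34; balance $2,270.95
Quarter 5: opening $2,270.95; interest $11.35 → $2,282.30; payment $1,351.69; balance $930.61
Quarter 6: opening $930.61; interest $4.65 → $935.26; payment $935.26; balance $0.00
Total interest: $26.72 + $24.58 + $21.31 + $16.90 + $11.35 + $4.65 = $105.51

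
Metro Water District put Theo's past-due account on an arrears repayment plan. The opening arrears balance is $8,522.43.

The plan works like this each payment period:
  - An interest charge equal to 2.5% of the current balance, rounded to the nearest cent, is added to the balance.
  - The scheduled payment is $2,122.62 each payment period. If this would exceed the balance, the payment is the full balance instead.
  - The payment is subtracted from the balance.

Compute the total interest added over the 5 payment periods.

$575.82

Payment period 1: opening $8,522.43; interest $213.06 → $8,735.49; payment $2,122.62; balance $6,612.87
Payment period 2: opening $6,612.87; interest $165.32 → $6,778.19; payment $2,122.62; balance $4,655.57
Payment period 3: opening $4,655.57; interest $116.39 → $4,771.96; payment $2,122.62; balance $2,649.34
Payment period 4: opening $2,649.34; interest $66.23 → $2,715.57; payment $2,122.62; balance $592.95
Payment period 5: opening $592.95; interest $14.82 → $607.77; payment $607.77; balance $0.00
Total interest: $213.06 + $165.32 + $116.39 + $66.23 + $14.82 = $575.82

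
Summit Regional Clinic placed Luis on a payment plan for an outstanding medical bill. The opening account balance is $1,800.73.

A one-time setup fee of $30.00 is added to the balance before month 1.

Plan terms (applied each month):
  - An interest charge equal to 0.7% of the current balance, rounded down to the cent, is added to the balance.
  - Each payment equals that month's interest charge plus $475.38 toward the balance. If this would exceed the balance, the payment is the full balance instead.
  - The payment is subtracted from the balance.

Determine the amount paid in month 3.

$481.53

# | Opening | Interest | Payment | End bal
1 | $1,830.73 | $12.81 | $488.19 | $1,355.35
2 | $1,355.35 | $9.48 | $484.86 | $879.97
3 | $879.97 | $6.15 | $481.53 | $404.59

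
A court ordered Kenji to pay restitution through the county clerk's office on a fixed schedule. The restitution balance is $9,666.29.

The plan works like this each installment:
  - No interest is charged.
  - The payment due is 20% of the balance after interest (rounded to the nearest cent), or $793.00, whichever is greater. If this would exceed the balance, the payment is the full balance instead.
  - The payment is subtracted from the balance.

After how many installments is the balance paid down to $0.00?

9

Installment 1: opening $9,666.29; payment $1,933.26; balance $7,733.03
Installment 2: opening $7,733.03; payment $1,546.61; balance $6,186.42
Installment 3: opening $6,186.42; payment $1,237.28; balance $4,949.14
Installment 4: opening $4,949.14; payment $989.83; balance $3,959.31
Installment 5: opening $3,959.31; payment $793.00; balance $3,166.31
Installment 6: opening $3,166.31; payment $793.00; balance $2,373.31
Installment 7: opening $2,373.31; payment $793.00; balance $1,580.31
Installment 8: opening $1,580.31; payment $793.00; balance $787.31
Installment 9: opening $787.31; payment $787.31; balance $0.00
Balance reaches $0.00 in installment 9.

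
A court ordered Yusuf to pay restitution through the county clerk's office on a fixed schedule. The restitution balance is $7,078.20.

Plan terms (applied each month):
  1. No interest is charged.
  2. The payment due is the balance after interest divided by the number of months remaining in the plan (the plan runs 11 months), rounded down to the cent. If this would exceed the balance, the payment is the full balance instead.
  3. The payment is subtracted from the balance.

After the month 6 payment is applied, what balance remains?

Month 1: $7,078.20 − $643.47 → $6,434.73
Month 2: $6,434.73 − $643.47 → $5,791.26
Month 3: $5,791.26 − $643.47 → $5,147.79
Month 4: $5,147.79 − $643.47 → $4,504.32
Month 5: $4,504.32 − $643.47 → $3,860.85
Month 6: $3,860.85 − $643.47 → $3,217.38

$3,217.38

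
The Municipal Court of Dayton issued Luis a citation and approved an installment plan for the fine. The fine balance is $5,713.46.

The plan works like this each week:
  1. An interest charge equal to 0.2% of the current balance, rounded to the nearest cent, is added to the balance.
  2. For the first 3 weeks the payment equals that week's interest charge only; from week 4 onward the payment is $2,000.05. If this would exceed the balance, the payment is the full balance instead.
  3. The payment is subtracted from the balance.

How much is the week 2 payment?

Week 1: $5,713.46 +$11.43 interest = $5,724.89; pay $11.43 → $5,713.46
Week 2: $5,713.46 +$11.43 interest = $5,724.89; pay $11.43 → $5,713.46

$11.43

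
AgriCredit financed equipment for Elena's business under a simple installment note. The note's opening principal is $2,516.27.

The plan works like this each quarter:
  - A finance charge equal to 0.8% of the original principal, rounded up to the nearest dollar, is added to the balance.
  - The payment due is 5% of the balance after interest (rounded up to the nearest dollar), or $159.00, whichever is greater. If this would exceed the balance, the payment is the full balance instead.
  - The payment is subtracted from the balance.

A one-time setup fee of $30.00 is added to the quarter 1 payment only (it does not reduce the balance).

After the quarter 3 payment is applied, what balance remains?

Quarter 1: $2,516.27 +$21.00 interest = $2,537.27; pay $159.00 (+ $30.00 fee) → $2,378.27
Quarter 2: $2,378.27 +$21.00 interest = $2,399.27; pay $159.00 → $2,240.27
Quarter 3: $2,240.27 +$21.00 interest = $2,261.27; pay $159.00 → $2,102.27

$2,102.27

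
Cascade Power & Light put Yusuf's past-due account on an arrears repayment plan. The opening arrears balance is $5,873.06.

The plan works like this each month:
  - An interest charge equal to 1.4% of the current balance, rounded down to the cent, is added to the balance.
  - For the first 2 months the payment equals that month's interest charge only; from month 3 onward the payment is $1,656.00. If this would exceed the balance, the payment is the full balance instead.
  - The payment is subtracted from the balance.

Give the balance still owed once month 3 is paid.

$4,299.28

Month 1: opening $5,873.06; interest $82.22 → $5,955.28; payment $82.22; balance $5,873.06
Month 2: opening $5,873.06; interest $82.22 → $5,955.28; payment $82.22; balance $5,873.06
Month 3: opening $5,873.06; interest $82.22 → $5,955.28; payment $1,656.00; balance $4,299.28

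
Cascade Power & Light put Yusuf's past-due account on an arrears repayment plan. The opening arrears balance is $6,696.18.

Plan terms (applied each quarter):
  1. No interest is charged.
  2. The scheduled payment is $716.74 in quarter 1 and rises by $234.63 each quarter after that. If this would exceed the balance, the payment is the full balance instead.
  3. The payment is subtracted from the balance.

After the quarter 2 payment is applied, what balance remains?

# | Opening | Payment | End bal
1 | $6,696.18 | $716.74 | $5,979.44
2 | $5,979.44 | $951.37 | $5,028.07

$5,028.07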